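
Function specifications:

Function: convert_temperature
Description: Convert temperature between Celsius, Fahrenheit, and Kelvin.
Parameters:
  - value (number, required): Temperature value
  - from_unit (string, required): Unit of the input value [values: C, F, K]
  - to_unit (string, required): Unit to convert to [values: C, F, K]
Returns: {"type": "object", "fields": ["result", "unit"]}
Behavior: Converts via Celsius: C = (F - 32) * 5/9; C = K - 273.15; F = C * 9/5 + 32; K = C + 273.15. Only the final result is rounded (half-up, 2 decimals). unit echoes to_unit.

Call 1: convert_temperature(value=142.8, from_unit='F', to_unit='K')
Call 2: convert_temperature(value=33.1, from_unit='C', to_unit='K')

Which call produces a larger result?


Call 1:
  To C: (142.8 - 32) * 5/9 = 61.555556
  To K: 61.555556 + 273.15 = 334.705556
  Round to 2 decimals: 334.71
  -> 334.71 K
Call 2:
  Input already in C: 33.1
  To K: 33.1 + 273.15 = 306.25
  Round to 2 decimals: 306.25
  -> 306.25 K
Call 1 (334.71 K)


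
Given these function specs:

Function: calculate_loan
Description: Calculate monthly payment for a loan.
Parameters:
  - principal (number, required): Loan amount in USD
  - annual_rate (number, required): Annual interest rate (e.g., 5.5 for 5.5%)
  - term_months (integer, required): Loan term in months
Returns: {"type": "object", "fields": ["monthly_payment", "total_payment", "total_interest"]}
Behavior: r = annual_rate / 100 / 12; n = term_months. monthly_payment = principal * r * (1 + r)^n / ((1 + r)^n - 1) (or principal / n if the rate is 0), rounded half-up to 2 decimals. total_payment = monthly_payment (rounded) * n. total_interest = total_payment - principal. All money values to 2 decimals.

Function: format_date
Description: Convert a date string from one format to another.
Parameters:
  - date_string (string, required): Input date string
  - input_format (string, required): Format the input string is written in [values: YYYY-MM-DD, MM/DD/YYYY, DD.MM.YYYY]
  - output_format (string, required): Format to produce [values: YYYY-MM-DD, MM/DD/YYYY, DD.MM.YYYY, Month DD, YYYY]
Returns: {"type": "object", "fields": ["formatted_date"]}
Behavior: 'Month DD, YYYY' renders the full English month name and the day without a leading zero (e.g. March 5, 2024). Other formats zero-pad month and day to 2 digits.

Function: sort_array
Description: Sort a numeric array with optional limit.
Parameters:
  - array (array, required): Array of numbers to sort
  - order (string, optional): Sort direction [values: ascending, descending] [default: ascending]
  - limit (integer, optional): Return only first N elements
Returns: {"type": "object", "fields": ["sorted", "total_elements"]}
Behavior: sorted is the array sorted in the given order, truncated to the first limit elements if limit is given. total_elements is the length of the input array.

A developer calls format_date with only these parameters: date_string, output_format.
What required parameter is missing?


Required parameters: date_string, input_format, output_format
Provided: date_string, output_format
Missing: input_format
input_format


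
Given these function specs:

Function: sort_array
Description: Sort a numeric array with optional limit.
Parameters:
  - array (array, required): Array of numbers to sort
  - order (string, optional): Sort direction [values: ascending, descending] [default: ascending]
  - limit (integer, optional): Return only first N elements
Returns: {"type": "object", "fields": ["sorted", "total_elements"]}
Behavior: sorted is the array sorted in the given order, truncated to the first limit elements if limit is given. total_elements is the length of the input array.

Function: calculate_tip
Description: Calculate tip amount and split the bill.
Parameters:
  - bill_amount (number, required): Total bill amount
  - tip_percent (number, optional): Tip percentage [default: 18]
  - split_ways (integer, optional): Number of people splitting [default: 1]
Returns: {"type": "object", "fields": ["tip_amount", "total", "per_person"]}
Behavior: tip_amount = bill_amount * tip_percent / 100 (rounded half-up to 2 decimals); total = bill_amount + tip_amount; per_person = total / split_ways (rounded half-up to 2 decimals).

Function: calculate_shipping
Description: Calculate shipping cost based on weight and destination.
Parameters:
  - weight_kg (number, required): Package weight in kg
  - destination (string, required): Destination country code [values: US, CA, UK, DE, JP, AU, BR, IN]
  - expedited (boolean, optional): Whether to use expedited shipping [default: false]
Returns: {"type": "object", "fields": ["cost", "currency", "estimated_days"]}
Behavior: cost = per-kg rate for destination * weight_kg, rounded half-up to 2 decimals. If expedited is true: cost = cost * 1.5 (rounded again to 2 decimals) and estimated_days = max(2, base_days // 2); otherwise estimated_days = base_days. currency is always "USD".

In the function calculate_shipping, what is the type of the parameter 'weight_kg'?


The calculate_shipping spec declares:
  - weight_kg (number, required): Package weight in kg
Type:
number


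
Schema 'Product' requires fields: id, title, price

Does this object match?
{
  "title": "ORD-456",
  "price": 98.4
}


Checking required fields...
Missing: id
Invalid - missing required field 'id'


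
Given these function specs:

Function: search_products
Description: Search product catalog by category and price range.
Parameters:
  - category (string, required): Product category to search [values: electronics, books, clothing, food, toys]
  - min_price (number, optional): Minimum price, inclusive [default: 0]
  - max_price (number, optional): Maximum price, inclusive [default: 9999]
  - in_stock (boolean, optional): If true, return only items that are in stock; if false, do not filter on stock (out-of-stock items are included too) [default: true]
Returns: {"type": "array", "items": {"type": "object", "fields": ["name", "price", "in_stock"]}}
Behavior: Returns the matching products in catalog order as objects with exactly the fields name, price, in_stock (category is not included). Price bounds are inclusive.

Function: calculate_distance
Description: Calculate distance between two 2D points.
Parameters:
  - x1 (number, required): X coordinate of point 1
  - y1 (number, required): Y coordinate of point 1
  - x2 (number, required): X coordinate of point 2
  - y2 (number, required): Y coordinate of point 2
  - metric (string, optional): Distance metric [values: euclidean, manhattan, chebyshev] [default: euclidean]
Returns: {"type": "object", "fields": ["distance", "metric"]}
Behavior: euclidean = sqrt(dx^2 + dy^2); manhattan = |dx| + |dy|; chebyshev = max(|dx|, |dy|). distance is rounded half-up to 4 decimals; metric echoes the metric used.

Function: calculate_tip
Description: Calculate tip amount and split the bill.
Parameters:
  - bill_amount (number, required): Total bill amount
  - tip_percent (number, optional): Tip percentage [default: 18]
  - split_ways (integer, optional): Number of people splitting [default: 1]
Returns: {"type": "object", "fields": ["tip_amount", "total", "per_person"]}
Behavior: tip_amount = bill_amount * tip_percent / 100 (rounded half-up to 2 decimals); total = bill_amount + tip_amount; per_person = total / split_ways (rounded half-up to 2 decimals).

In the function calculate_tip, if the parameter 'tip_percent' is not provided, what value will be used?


The calculate_tip spec declares:
  - tip_percent (number, optional): Tip percentage [default: 18]
Default:
18


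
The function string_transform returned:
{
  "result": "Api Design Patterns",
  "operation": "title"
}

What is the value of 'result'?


Api Design Patterns


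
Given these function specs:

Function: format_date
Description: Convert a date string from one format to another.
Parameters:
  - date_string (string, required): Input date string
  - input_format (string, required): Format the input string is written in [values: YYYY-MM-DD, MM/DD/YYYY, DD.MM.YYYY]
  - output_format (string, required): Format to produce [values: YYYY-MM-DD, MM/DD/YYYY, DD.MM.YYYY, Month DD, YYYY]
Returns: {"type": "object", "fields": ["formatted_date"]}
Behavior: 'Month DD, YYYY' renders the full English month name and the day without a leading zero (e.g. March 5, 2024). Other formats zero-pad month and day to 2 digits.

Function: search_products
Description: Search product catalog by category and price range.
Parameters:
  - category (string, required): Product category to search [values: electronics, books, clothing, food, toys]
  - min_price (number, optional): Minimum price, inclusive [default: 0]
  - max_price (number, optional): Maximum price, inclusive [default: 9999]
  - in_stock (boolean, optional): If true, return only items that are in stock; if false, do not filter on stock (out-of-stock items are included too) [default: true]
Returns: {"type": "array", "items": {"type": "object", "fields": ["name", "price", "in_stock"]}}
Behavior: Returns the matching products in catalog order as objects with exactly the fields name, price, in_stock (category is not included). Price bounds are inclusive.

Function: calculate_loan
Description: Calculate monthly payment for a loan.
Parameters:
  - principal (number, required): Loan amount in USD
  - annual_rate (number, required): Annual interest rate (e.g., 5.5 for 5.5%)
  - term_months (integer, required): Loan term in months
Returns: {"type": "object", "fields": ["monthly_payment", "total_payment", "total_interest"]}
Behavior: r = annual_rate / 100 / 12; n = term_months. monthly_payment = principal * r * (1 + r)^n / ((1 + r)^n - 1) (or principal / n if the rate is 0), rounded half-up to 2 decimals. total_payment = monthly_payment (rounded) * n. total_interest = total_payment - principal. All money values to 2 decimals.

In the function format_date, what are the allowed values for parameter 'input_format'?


The format_date spec declares:
  - input_format (string, required): Format the input string is written in [values: YYYY-MM-DD, MM/DD/YYYY, DD.MM.YYYY]
Allowed values:
YYYY-MM-DD, MM/DD/YYYY, DD.MM.YYYY


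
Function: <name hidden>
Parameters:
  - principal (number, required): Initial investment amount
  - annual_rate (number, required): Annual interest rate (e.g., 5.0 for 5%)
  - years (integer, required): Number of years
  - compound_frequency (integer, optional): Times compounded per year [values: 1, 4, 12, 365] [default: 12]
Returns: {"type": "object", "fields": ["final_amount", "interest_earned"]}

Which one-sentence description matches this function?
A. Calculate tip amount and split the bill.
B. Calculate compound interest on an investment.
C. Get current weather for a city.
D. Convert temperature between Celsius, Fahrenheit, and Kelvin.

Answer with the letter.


Parameters principal, annual_rate, years, compound_frequency and return ["final_amount", "interest_earned"] fit: Calculate compound interest on an investment.
B


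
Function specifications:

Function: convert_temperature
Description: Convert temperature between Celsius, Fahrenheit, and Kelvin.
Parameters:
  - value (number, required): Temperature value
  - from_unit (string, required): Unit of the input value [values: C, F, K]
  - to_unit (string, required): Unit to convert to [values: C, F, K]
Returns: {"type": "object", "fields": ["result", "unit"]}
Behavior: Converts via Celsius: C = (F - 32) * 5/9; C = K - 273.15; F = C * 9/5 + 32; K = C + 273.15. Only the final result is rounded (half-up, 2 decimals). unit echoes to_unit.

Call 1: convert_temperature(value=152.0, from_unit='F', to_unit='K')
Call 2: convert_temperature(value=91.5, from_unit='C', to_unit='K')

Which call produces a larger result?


Call 1:
  To C: (152 - 32) * 5/9 = 66.666667
  To K: 66.666667 + 273.15 = 339.816667
  Round to 2 decimals: 339.82
  -> 339.82 K
Call 2:
  Input already in C: 91.5
  To K: 91.5 + 273.15 = 364.65
  Round to 2 decimals: 364.65
  -> 364.65 K
Call 2 (364.65 K)


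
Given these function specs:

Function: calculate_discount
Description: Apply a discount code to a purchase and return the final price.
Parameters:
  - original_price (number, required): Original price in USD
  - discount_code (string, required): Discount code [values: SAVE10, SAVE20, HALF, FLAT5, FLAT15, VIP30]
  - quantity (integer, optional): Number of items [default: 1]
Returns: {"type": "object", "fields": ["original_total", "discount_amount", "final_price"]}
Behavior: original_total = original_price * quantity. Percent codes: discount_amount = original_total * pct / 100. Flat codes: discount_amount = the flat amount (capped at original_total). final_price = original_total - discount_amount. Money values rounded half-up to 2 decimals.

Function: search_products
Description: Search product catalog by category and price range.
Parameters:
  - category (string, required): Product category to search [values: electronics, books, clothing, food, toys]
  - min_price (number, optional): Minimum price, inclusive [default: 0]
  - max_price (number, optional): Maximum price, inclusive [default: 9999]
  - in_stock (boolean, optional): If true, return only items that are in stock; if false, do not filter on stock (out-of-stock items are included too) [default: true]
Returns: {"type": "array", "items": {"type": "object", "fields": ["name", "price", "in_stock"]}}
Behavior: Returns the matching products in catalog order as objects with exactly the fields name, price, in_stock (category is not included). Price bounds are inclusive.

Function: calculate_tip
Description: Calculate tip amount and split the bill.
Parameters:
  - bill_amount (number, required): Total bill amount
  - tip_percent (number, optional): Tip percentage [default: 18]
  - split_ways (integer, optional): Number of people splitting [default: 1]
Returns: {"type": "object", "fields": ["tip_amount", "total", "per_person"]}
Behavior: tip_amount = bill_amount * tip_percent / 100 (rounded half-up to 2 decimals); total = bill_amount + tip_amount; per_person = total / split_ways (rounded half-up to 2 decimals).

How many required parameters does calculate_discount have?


Parameters of calculate_discount: original_price (required), discount_code (required), quantity (optional)
Required count:
2


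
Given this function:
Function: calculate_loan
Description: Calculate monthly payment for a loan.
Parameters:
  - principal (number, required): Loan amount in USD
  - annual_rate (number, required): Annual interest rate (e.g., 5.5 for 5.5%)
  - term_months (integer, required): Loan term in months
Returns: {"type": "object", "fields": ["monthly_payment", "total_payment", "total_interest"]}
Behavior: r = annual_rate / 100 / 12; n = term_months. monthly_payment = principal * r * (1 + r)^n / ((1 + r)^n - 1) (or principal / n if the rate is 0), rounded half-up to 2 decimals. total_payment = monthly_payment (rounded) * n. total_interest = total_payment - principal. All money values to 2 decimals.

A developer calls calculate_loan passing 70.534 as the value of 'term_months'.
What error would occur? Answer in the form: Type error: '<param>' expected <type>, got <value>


Spec: 'term_months' is declared as integer; 70.534 is a non-integer number.
Type error: 'term_months' expected integer, got 70.534


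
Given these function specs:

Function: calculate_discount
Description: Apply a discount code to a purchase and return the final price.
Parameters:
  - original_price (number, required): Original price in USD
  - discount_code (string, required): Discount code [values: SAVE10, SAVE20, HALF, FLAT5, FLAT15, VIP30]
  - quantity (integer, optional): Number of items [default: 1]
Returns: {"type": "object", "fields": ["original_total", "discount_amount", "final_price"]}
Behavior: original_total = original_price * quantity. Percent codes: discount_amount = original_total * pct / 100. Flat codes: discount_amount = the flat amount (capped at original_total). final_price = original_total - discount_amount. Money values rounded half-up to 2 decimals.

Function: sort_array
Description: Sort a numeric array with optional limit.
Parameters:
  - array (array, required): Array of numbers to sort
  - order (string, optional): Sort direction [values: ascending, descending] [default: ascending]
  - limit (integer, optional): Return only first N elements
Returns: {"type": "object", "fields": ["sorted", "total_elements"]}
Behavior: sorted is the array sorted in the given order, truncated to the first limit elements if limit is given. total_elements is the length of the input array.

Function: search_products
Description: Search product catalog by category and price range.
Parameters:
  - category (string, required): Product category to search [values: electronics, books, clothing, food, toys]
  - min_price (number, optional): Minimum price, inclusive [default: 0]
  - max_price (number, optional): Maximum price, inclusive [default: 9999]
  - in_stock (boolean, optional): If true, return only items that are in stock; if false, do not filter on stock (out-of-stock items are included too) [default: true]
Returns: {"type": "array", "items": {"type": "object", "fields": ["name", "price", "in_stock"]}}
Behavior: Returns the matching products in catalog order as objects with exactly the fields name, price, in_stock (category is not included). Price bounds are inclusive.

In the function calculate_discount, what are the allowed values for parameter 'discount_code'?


The calculate_discount spec declares:
  - discount_code (string, required): Discount code [values: SAVE10, SAVE20, HALF, FLAT5, FLAT15, VIP30]
Allowed values:
SAVE10, SAVE20, HALF, FLAT5, FLAT15, VIP30


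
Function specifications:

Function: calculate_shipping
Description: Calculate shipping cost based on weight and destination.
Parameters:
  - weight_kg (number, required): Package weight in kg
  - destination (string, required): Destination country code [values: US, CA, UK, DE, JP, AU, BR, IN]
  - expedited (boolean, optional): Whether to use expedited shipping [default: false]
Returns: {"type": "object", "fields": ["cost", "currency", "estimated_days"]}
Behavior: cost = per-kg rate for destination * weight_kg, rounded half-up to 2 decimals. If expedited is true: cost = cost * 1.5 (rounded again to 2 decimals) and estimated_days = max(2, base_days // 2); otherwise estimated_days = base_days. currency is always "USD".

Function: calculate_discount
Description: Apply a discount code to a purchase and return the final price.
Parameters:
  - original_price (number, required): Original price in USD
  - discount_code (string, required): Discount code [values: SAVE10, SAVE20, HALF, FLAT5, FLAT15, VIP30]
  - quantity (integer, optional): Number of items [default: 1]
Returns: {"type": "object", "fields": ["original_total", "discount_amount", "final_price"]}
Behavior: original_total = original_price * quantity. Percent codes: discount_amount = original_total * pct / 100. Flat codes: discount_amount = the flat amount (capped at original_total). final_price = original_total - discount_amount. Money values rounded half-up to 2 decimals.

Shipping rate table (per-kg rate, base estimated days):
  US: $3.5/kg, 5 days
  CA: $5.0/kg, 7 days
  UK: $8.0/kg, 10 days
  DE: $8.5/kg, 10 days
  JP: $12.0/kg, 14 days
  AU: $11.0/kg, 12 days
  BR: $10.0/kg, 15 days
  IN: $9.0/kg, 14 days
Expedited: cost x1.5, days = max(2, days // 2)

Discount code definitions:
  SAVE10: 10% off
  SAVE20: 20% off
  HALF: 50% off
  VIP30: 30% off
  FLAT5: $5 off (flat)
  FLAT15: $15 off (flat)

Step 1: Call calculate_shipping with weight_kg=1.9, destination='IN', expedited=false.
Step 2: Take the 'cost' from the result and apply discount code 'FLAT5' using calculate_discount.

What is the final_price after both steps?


Step 1: calculate_shipping(weight_kg=1.9, destination=IN, expedited=false)
  Rate for IN: $9.0/kg, base 14 days
  cost = 9.0 * 1.9 = 17.1 -> 17.10
  expedited not set/false: estimated_days = 14
  -> cost = 17.10 USD
Step 2: calculate_discount(original_price=17.1, discount_code=FLAT5, quantity=1)
  original_total = 17.1 * 1 = 17.10
  FLAT5 = $5 flat: discount_amount = min(5.00, 17.10) = 5.00
  final_price = 17.10 - 5.00 = 12.10
  -> final_price = 12.10
$12.10


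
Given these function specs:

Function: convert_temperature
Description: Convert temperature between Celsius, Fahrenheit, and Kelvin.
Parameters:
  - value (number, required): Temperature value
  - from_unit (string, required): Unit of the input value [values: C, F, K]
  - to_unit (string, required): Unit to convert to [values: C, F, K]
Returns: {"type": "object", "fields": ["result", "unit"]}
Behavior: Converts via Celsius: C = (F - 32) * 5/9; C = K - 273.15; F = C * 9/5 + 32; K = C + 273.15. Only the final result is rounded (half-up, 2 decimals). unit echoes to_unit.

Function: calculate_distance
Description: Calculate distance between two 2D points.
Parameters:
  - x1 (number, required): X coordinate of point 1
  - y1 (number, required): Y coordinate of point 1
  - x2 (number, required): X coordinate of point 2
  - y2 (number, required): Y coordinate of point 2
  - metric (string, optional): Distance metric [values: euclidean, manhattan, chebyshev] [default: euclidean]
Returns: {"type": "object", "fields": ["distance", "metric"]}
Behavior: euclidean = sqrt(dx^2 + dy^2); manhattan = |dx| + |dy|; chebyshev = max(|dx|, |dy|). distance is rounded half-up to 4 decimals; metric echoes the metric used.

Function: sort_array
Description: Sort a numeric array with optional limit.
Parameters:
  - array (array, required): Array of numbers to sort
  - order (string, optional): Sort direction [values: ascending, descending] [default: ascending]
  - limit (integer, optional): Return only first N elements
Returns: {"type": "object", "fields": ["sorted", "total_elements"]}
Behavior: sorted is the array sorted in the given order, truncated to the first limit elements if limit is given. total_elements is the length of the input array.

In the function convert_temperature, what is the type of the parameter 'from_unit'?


The convert_temperature spec declares:
  - from_unit (string, required): Unit of the input value [values: C, F, K]
Type:
string


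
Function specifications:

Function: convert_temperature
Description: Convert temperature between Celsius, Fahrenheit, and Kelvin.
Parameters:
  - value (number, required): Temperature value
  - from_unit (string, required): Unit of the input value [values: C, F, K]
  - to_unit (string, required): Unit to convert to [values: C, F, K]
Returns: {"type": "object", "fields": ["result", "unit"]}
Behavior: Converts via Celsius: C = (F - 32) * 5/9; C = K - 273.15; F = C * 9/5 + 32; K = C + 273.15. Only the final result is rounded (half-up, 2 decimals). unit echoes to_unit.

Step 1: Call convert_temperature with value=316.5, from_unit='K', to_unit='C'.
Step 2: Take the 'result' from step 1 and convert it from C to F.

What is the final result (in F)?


Step 1: convert_temperature(value=316.5, from_unit=K, to_unit=C)
  To C: 316.5 - 273.15 = 43.35
  Target is C: 43.35
  Round to 2 decimals: 43.35
  -> result = 43.35 C
Step 2: convert_temperature(value=43.35, from_unit=C, to_unit=F)
  Input already in C: 43.35
  To F: 43.35 * 9/5 + 32 = 110.03
  Round to 2 decimals: 110.03
  -> result = 110.03 F
110.03 F


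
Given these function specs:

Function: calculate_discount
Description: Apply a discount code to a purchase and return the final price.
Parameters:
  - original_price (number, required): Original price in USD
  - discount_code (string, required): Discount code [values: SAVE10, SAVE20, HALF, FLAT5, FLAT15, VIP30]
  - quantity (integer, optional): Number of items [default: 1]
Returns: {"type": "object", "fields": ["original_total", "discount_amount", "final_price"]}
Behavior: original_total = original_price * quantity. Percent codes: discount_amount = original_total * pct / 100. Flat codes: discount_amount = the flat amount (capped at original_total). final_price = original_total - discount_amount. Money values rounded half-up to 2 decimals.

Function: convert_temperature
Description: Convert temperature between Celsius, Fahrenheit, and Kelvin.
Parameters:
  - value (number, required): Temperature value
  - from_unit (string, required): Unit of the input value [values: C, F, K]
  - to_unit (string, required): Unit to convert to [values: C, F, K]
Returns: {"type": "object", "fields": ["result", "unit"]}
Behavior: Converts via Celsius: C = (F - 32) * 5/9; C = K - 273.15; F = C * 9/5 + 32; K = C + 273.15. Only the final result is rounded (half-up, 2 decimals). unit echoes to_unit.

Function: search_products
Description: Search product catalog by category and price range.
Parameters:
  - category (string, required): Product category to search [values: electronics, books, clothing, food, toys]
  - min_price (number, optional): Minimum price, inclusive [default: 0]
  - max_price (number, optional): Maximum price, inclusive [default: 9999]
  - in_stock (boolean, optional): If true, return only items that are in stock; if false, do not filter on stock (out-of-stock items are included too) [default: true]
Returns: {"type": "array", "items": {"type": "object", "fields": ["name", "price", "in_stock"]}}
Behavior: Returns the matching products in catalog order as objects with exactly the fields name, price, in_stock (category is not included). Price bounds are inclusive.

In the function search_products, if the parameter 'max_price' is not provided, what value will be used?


The search_products spec declares:
  - max_price (number, optional): Maximum price, inclusive [default: 9999]
Default:
9999


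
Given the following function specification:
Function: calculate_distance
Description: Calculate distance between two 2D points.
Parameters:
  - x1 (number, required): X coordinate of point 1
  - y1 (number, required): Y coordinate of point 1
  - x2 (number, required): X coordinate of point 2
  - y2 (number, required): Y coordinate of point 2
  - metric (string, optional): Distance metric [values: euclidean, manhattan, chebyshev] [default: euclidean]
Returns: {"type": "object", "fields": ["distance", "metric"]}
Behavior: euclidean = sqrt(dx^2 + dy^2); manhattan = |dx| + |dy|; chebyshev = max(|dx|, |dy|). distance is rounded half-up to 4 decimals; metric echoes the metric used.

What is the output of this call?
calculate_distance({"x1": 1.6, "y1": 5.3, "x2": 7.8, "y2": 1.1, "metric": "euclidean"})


|dx| = |7.8 - 1.6| = 6.2; |dy| = |1.1 - 5.3| = 4.2
euclidean: sqrt(6.2^2 + 4.2^2) = sqrt(56.08) = 7.488658
Round to 4 decimals: 7.4887
Output:
{"distance": 7.4887, "metric": "euclidean"}


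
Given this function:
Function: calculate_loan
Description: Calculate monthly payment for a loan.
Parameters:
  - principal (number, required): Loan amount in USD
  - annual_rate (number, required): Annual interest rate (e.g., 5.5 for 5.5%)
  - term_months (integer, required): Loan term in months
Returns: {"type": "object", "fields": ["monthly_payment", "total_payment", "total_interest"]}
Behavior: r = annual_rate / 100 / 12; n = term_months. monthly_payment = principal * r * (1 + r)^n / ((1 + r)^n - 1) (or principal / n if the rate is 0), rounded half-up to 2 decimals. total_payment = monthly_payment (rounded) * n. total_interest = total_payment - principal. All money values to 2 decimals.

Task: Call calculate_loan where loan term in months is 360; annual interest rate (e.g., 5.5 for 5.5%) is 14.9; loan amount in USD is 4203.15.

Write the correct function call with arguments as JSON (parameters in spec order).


Mapping each described value to its parameter name:
  'Loan term in months' -> term_months = 360
  'Annual interest rate (e.g., 5.5 for 5.5%)' -> annual_rate = 14.9
  'Loan amount in USD' -> principal = 4203.15
calculate_loan({"principal": 4203.15, "annual_rate": 14.9, "term_months": 360})


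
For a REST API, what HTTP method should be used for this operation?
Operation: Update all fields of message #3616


GET = read, POST = create, PUT = update/replace, DELETE = remove
This operation is an update/replace.
PUT


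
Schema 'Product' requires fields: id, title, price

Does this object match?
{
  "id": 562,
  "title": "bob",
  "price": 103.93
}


Checking required fields... All present.
Valid - all required fields present


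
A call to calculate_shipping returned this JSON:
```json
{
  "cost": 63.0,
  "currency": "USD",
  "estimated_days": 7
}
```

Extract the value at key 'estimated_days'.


7


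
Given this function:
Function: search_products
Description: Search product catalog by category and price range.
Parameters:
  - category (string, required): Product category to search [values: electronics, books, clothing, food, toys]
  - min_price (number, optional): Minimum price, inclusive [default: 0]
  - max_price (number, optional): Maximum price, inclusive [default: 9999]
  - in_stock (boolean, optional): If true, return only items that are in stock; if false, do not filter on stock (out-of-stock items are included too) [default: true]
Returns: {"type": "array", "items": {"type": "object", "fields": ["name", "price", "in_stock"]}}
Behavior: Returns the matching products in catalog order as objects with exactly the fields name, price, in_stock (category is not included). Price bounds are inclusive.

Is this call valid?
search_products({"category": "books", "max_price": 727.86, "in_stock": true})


Checking all required parameters present and types match... All valid.
Valid


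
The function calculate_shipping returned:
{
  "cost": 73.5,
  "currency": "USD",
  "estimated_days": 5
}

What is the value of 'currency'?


USD


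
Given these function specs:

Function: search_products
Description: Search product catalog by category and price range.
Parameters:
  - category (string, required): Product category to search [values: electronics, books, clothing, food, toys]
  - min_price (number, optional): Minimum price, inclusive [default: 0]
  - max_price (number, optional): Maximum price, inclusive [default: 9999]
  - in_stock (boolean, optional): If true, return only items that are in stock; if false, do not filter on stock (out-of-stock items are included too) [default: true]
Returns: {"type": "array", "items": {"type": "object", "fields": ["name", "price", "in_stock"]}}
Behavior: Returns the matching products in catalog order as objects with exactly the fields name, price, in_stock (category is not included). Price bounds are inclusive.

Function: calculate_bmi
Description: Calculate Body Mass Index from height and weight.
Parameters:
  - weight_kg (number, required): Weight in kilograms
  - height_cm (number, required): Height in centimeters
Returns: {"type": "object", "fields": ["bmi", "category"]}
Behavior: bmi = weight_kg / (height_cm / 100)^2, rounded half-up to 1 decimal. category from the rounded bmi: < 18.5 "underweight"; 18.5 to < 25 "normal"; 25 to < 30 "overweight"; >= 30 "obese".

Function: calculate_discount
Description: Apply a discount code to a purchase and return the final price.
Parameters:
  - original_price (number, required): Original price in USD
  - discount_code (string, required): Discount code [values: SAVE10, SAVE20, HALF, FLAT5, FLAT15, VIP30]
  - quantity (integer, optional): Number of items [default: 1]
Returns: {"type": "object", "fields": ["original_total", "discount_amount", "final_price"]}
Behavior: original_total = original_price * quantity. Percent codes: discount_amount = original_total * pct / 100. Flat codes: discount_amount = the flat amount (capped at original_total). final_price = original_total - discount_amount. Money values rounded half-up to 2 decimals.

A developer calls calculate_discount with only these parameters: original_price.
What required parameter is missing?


Required parameters: original_price, discount_code
Provided: original_price
Missing: discount_code
discount_code


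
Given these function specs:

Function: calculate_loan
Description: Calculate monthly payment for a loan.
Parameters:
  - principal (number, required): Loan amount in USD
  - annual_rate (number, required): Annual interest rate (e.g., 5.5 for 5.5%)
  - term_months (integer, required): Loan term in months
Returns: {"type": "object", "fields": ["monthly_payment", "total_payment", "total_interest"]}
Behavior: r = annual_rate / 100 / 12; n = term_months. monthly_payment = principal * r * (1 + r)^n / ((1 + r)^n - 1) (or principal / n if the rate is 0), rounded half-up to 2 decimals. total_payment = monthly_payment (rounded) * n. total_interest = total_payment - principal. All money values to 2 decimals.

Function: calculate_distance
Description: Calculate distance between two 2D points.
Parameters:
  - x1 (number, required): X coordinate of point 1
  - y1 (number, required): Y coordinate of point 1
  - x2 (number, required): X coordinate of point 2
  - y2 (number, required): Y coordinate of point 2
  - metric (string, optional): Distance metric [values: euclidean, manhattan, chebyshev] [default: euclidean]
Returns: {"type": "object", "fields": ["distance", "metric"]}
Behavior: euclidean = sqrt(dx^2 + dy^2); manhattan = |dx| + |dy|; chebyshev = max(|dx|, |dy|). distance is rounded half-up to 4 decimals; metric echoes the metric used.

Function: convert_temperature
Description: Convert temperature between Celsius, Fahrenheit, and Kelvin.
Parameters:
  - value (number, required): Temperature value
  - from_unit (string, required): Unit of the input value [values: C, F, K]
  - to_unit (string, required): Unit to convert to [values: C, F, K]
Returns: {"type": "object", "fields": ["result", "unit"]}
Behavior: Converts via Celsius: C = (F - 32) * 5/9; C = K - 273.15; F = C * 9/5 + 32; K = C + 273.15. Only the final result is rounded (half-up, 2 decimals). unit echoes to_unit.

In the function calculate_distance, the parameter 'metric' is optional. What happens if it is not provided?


The calculate_distance spec declares:
  - metric (string, optional): Distance metric [values: euclidean, manhattan, chebyshev] [default: euclidean]
It defaults to euclidean


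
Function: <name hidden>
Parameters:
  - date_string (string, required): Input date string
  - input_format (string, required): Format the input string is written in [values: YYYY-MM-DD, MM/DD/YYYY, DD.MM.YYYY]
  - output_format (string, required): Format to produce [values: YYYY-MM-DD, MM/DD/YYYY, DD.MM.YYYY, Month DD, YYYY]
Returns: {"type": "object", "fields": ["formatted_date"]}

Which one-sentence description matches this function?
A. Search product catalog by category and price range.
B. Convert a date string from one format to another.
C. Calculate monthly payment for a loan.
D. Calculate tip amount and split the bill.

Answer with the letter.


Parameters date_string, input_format, output_format and return ["formatted_date"] fit: Convert a date string from one format to another.
B


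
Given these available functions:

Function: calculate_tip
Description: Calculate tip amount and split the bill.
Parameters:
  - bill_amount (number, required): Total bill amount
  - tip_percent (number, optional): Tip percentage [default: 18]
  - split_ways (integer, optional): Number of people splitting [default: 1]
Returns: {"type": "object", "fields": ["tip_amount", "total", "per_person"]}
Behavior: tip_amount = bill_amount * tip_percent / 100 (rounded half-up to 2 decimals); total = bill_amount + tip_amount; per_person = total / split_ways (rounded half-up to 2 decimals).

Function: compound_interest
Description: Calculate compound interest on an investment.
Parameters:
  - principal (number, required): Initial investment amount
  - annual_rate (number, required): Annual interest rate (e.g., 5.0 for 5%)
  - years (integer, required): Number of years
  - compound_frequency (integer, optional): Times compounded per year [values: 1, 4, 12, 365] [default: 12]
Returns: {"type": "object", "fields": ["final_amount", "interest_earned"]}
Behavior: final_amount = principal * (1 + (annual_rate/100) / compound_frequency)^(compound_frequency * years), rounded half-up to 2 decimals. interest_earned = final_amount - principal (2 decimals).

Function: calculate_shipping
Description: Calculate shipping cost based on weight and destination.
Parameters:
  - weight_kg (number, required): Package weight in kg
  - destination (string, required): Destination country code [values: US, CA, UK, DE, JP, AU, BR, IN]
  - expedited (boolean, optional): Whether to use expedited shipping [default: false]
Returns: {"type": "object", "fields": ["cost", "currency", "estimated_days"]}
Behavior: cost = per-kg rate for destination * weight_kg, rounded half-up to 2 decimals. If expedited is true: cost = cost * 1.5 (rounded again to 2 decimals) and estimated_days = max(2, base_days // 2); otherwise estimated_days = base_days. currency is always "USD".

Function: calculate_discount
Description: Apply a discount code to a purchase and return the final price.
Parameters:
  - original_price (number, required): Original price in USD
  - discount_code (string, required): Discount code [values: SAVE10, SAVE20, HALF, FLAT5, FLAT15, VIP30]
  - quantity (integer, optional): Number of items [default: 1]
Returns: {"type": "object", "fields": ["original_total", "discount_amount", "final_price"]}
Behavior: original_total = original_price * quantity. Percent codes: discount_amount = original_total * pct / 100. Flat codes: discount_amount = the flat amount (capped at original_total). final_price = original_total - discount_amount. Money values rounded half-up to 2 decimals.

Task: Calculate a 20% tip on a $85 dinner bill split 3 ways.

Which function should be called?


The task needs a function whose description is: Calculate tip amount and split the bill.
calculate_tip


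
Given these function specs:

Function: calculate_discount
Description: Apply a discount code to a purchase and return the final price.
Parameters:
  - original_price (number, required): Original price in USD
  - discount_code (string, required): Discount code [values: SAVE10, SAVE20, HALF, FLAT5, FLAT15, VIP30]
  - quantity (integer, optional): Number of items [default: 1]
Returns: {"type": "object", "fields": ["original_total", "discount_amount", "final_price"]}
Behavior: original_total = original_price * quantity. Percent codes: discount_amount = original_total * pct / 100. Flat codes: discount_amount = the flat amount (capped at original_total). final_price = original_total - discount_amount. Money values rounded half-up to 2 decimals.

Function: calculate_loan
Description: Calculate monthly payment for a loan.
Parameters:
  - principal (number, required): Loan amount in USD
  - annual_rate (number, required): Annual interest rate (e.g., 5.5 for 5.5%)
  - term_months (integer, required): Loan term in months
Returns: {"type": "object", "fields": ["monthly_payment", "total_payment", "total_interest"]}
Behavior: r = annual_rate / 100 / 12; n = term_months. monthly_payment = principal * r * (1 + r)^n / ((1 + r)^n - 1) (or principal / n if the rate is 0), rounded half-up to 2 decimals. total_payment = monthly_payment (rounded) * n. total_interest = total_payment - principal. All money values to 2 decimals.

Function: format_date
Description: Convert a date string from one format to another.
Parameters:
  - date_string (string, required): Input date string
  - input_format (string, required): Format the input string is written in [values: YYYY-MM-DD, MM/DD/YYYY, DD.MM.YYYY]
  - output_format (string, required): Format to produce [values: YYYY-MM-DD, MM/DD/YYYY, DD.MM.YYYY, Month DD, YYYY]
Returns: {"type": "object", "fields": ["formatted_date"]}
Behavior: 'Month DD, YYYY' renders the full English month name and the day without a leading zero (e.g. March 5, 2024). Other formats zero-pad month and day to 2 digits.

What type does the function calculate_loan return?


The calculate_loan spec declares Returns: {"type": "object", "fields": ["monthly_payment", "total_payment", "total_interest"]}
Type:
object


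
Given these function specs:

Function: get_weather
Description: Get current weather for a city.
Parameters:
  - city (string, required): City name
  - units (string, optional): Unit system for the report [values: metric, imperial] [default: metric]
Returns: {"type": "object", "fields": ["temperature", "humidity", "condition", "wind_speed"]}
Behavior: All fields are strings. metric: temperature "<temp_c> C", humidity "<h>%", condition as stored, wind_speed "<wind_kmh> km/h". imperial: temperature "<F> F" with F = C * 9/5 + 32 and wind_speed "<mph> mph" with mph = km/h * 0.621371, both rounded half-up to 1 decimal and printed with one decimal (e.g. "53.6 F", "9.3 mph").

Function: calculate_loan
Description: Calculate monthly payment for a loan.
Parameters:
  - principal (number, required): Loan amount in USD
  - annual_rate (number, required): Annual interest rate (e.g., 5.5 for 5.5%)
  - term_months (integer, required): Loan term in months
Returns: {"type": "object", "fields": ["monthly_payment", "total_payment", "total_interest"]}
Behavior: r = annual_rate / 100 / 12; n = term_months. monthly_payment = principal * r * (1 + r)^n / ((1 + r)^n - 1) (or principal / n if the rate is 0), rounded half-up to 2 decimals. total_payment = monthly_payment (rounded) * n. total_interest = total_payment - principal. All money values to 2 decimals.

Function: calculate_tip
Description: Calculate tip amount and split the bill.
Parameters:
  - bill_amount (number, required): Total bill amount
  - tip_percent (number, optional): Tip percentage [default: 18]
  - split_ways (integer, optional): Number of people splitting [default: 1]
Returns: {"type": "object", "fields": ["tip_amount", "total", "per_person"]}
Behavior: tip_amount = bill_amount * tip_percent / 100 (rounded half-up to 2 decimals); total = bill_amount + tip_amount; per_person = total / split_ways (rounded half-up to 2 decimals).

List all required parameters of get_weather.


Parameters of get_weather and their required/optional flag:
  city: required
  units: optional
city
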